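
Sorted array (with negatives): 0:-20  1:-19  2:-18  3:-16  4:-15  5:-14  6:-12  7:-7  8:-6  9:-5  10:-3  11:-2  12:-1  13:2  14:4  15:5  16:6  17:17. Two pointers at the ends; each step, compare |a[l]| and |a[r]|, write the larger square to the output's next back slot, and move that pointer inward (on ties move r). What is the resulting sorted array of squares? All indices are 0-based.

[0,17] |-20|>|17| out[17]=400 → l++
[1,17] |-19|>|17| out[16]=361 → l++
[2,17] |-18|>|17| out[15]=324 → l++
[3,17] |-16|<=|17| out[14]=289 → r--
[3,16] |-16|>|6| out[13]=256 → l++
[4,16] |-15|>|6| out[12]=225 → l++
[5,16] |-14|>|6| out[11]=196 → l++
[6,16] |-12|>|6| out[10]=144 → l++
[7,16] |-7|>|6| out[9]=49 → l++
[8,16] |-6|<=|6| out[8]=36 → r--
[8,15] |-6|>|5| out[7]=36 → l++
[9,15] |-5|<=|5| out[6]=25 → r--
[9,14] |-5|>|4| out[5]=25 → l++
[10,14] |-3|<=|4| out[4]=16 → r--
[10,13] |-3|>|2| out[3]=9 → l++
[11,13] |-2|<=|2| out[2]=4 → r--
[11,12] |-2|>|-1| out[1]=4 → l++
[12,12] |-1|<=|-1| out[0]=1 → r--

[1, 4, 4, 9, 16, 25, 25, 36, 36, 49, 144, 196, 225, 256, 289, 324, 361, 400]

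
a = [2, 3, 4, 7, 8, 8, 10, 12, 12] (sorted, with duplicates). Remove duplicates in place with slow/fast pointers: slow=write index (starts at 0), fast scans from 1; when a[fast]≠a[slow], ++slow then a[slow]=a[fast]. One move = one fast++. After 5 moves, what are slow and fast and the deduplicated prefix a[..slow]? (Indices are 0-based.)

slow=4, fast=6, prefix=[2, 3, 4, 7, 8]

(s=0,f=1) a[fast]=3≠a[slow]=2 write a[1]=3 → slow++,fast++
(s=1,f=2) a[fast]=4≠a[slow]=3 write a[2]=4 → slow++,fast++
(s=2,f=3) a[fast]=7≠a[slow]=4 write a[3]=7 → slow++,fast++
(s=3,f=4) a[fast]=8≠a[slow]=7 write a[4]=8 → slow++,fast++
(s=4,f=5) a[fast]=8=a[slow] dup → fast++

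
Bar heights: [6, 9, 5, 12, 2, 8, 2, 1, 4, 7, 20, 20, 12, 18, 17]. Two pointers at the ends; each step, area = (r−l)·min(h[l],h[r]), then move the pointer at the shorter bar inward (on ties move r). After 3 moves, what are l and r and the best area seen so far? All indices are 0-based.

l=0 r=14: min(6,17)*14=84 best=84 *, l++
l=1 r=14: min(9,17)*13=117 best=117 *, l++
l=2 r=14: min(5,17)*12=60 best=117, l++

l=3, r=14, best area=117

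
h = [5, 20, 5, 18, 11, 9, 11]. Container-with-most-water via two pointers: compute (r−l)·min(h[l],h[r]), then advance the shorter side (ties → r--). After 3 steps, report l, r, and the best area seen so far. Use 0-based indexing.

[0,6] min(5,11)*6=30 best=30 * → l++
[1,6] min(20,11)*5=55 best=55 * → r--
[1,5] min(20,9)*4=36 best=55 → r--

l=1, r=4, best area=55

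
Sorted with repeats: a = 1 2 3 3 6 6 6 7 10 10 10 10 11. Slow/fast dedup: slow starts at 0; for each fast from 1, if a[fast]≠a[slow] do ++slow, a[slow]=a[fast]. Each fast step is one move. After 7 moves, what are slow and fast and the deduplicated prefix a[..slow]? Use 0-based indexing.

(s=0,f=1) a[fast]=2≠a[slow]=1 write a[1]=2 → slow++,fast++
(s=1,f=2) a[fast]=3≠a[slow]=2 write a[2]=3 → slow++,fast++
(s=2,f=3) a[fast]=3=a[slow] dup → fast++
(s=2,f=4) a[fast]=6≠a[slow]=3 write a[3]=6 → slow++,fast++
(s=3,f=5) a[fast]=6=a[slow] dup → fast++
(s=3,f=6) a[fast]=6=a[slow] dup → fast++
(s=3,f=7) a[fast]=7≠a[slow]=6 write a[4]=7 → slow++,fast++

slow=4, fast=8, prefix=[1, 2, 3, 6, 7]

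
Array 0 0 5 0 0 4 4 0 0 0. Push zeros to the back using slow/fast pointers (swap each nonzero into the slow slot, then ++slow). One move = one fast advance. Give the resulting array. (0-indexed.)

slow=0 fast=0: a[fast]=0, fast++
slow=0 fast=1: a[fast]=0, fast++
slow=0 fast=2: a[fast]=5≠0 swap→a[0]=5, slow++,fast++
slow=1 fast=3: a[fast]=0, fast++
slow=1 fast=4: a[fast]=0, fast++
slow=1 fast=5: a[fast]=4≠0 swap→a[1]=4, slow++,fast++
slow=2 fast=6: a[fast]=4≠0 swap→a[2]=4, slow++,fast++
slow=3 fast=7: a[fast]=0, fast++
slow=3 fast=8: a[fast]=0, fast++
slow=3 fast=9: a[fast]=0, fast++

[5, 4, 4, 0, 0, 0, 0, 0, 0, 0]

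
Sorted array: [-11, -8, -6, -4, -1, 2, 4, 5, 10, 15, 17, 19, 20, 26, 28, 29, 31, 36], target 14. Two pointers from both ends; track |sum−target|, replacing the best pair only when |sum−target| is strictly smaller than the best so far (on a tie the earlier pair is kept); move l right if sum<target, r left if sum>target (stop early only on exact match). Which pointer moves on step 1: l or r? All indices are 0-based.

r

[0,17] -11+36=25 d=11 * → r--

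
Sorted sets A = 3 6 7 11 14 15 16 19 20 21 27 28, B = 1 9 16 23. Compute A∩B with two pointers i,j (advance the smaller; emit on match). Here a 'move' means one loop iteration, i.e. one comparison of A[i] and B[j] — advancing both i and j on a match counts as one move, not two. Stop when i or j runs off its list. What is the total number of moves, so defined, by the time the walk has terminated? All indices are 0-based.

13 moves

i=0 j=0: 3>1, j++
i=0 j=1: 3<9, i++
i=1 j=1: 6<9, i++
i=2 j=1: 7<9, i++
i=3 j=1: 11>9, j++
i=3 j=2: 11<16, i++
i=4 j=2: 14<16, i++
i=5 j=2: 15<16, i++
i=6 j=2: 16==16 emit, i++,j++
i=7 j=3: 19<23, i++
i=8 j=3: 20<23, i++
i=9 j=3: 21<23, i++
i=10 j=3: 27>23, j++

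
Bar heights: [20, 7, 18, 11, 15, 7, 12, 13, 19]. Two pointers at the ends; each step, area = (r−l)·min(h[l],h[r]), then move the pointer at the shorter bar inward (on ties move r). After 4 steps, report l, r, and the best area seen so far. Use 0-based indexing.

l=0, r=4, best area=152

[0,8] min(20,19)*8=152 best=152 * → r--
[0,7] min(20,13)*7=91 best=152 → r--
[0,6] min(20,12)*6=72 best=152 → r--
[0,5] min(20,7)*5=35 best=152 → r--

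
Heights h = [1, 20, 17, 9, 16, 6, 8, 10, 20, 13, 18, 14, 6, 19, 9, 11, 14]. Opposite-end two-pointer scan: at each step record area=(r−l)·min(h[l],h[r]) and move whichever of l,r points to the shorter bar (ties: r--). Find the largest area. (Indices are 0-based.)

[0,16] min(1,14)*16=16 best=16 * → l++
[1,16] min(20,14)*15=210 best=210 * → r--
[1,15] min(20,11)*14=154 best=210 → r--
[1,14] min(20,9)*13=117 best=210 → r--
[1,13] min(20,19)*12=228 best=228 * → r--
[1,12] min(20,6)*11=66 best=228 → r--
[1,11] min(20,14)*10=140 best=228 → r--
[1,10] min(20,18)*9=162 best=228 → r--
[1,9] min(20,13)*8=104 best=228 → r--
[1,8] min(20,20)*7=140 best=228 → r--
[1,7] min(20,10)*6=60 best=228 → r--
[1,6] min(20,8)*5=40 best=228 → r--
[1,5] min(20,6)*4=24 best=228 → r--
[1,4] min(20,16)*3=48 best=228 → r--
[1,3] min(20,9)*2=18 best=228 → r--
[1,2] min(20,17)*1=17 best=228 → r--

max area = 228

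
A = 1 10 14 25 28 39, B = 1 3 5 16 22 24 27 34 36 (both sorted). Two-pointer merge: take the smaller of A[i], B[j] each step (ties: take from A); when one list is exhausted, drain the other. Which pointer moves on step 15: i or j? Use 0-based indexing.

[i=0,j=0] A[i]=1<=B[j]=1 take 1 → i++
[i=1,j=0] A[i]=10>B[j]=1 take 1 → j++
[i=1,j=1] A[i]=10>B[j]=3 take 3 → j++
[i=1,j=2] A[i]=10>B[j]=5 take 5 → j++
[i=1,j=3] A[i]=10<=B[j]=16 take 10 → i++
[i=2,j=3] A[i]=14<=B[j]=16 take 14 → i++
[i=3,j=3] A[i]=25>B[j]=16 take 16 → j++
[i=3,j=4] A[i]=25>B[j]=22 take 22 → j++
[i=3,j=5] A[i]=25>B[j]=24 take 24 → j++
[i=3,j=6] A[i]=25<=B[j]=27 take 25 → i++
[i=4,j=6] A[i]=28>B[j]=27 take 27 → j++
[i=4,j=7] A[i]=28<=B[j]=34 take 28 → i++
[i=5,j=7] A[i]=39>B[j]=34 take 34 → j++
[i=5,j=8] A[i]=39>B[j]=36 take 36 → j++
[i=5,j=9] B done, take A[i]=39 → i++

i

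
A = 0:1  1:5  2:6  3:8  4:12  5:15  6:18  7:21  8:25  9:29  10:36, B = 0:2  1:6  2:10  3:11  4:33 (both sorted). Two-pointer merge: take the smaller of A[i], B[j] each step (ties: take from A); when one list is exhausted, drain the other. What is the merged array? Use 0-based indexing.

i=0 j=0: A[i]=1<=B[j]=2 take 1, i++
i=1 j=0: A[i]=5>B[j]=2 take 2, j++
i=1 j=1: A[i]=5<=B[j]=6 take 5, i++
i=2 j=1: A[i]=6<=B[j]=6 take 6, i++
i=3 j=1: A[i]=8>B[j]=6 take 6, j++
i=3 j=2: A[i]=8<=B[j]=10 take 8, i++
i=4 j=2: A[i]=12>B[j]=10 take 10, j++
i=4 j=3: A[i]=12>B[j]=11 take 11, j++
i=4 j=4: A[i]=12<=B[j]=33 take 12, i++
i=5 j=4: A[i]=15<=B[j]=33 take 15, i++
i=6 j=4: A[i]=18<=B[j]=33 take 18, i++
i=7 j=4: A[i]=21<=B[j]=33 take 21, i++
i=8 j=4: A[i]=25<=B[j]=33 take 25, i++
i=9 j=4: A[i]=29<=B[j]=33 take 29, i++
i=10 j=4: A[i]=36>B[j]=33 take 33, j++
i=10 j=5: B done, take A[i]=36, i++

[1, 2, 5, 6, 6, 8, 10, 11, 12, 15, 18, 21, 25, 29, 33, 36]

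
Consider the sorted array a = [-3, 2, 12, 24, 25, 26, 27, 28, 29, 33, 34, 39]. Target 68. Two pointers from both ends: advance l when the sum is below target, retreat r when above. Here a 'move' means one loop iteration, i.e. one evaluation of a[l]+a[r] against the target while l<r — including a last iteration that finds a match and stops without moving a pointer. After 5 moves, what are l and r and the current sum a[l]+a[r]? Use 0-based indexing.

l=5, r=11, sum=65

l=0 r=11: -3+39=36 <68, l++
l=1 r=11: 2+39=41 <68, l++
l=2 r=11: 12+39=51 <68, l++
l=3 r=11: 24+39=63 <68, l++
l=4 r=11: 25+39=64 <68, l++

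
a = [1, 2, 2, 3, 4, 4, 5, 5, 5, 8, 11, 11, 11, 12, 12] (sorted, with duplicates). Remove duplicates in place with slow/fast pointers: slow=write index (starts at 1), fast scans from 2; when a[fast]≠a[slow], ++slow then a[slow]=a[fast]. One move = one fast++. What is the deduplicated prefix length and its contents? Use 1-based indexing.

(s=1,f=2) a[fast]=2≠a[slow]=1 write a[2]=2 → slow++,fast++
(s=2,f=3) a[fast]=2=a[slow] dup → fast++
(s=2,f=4) a[fast]=3≠a[slow]=2 write a[3]=3 → slow++,fast++
(s=3,f=5) a[fast]=4≠a[slow]=3 write a[4]=4 → slow++,fast++
(s=4,f=6) a[fast]=4=a[slow] dup → fast++
(s=4,f=7) a[fast]=5≠a[slow]=4 write a[5]=5 → slow++,fast++
(s=5,f=8) a[fast]=5=a[slow] dup → fast++
(s=5,f=9) a[fast]=5=a[slow] dup → fast++
(s=5,f=10) a[fast]=8≠a[slow]=5 write a[6]=8 → slow++,fast++
(s=6,f=11) a[fast]=11≠a[slow]=8 write a[7]=11 → slow++,fast++
(s=7,f=12) a[fast]=11=a[slow] dup → fast++
(s=7,f=13) a[fast]=11=a[slow] dup → fast++
(s=7,f=14) a[fast]=12≠a[slow]=11 write a[8]=12 → slow++,fast++
(s=8,f=15) a[fast]=12=a[slow] dup → fast++

length 8; prefix = [1, 2, 3, 4, 5, 8, 11, 12]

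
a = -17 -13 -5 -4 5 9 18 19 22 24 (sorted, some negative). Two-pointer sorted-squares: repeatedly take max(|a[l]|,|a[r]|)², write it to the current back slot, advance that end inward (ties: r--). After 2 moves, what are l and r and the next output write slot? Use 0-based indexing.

[0,9] |-17|<=|24| out[9]=576 → r--
[0,8] |-17|<=|22| out[8]=484 → r--

l=0, r=7, next write slot=7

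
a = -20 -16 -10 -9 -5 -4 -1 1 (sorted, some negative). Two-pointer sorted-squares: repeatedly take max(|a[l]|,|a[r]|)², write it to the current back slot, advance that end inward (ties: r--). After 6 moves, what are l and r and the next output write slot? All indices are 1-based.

l=1 r=8: |-20|>|1| out[8]=400, l++
l=2 r=8: |-16|>|1| out[7]=256, l++
l=3 r=8: |-10|>|1| out[6]=100, l++
l=4 r=8: |-9|>|1| out[5]=81, l++
l=5 r=8: |-5|>|1| out[4]=25, l++
l=6 r=8: |-4|>|1| out[3]=16, l++

l=7, r=8, next write slot=2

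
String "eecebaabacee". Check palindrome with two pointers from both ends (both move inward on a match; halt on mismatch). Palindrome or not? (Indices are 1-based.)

not a palindrome (mismatch at 4,9)

l=1 r=12: 'e'=='e', l++,r--
l=2 r=11: 'e'=='e', l++,r--
l=3 r=10: 'c'=='c', l++,r--
l=4 r=9: 'e'!='a', stop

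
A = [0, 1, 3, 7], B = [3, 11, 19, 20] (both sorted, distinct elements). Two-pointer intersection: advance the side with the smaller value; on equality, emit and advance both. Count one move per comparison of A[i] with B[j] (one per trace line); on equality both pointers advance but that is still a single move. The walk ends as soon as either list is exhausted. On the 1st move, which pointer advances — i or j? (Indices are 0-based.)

i=0 j=0: 0<3, i++

i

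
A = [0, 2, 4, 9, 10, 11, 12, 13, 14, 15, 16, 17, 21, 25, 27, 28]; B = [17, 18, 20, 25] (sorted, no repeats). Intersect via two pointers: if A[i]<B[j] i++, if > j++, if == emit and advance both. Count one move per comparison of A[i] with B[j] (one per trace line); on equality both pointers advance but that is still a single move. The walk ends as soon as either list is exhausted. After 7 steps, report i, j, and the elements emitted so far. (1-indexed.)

[i=1,j=1] 0<17 → i++
[i=2,j=1] 2<17 → i++
[i=3,j=1] 4<17 → i++
[i=4,j=1] 9<17 → i++
[i=5,j=1] 10<17 → i++
[i=6,j=1] 11<17 → i++
[i=7,j=1] 12<17 → i++

i=8, j=1, emitted=[]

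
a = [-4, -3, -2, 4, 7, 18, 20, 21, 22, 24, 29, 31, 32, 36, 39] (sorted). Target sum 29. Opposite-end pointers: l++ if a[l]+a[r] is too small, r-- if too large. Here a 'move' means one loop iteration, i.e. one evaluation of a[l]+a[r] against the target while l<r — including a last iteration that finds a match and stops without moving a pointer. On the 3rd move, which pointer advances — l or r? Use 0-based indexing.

l=0 r=14: -4+39=35 >29, r--
l=0 r=13: -4+36=32 >29, r--
l=0 r=12: -4+32=28 <29, l++

l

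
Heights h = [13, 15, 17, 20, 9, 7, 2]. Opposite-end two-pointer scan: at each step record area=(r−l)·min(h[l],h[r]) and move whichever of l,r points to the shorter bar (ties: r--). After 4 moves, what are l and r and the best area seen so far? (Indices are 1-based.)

[1,7] min(13,2)*6=12 best=12 * → r--
[1,6] min(13,7)*5=35 best=35 * → r--
[1,5] min(13,9)*4=36 best=36 * → r--
[1,4] min(13,20)*3=39 best=39 * → l++

l=2, r=4, best area=39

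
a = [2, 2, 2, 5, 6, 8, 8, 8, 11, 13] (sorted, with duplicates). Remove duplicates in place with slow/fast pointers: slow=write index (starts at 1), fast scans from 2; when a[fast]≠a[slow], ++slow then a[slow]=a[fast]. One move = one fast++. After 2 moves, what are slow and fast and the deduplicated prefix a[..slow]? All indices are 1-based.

slow=1, fast=4, prefix=[2]

(s=1,f=2) a[fast]=2=a[slow] dup → fast++
(s=1,f=3) a[fast]=2=a[slow] dup → fast++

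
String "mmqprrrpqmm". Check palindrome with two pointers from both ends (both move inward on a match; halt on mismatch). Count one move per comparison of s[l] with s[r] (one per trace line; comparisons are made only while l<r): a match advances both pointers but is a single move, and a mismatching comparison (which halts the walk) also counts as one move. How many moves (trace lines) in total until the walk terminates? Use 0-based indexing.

[0,10] 'm'=='m' → l++,r--
[1,9] 'm'=='m' → l++,r--
[2,8] 'q'=='q' → l++,r--
[3,7] 'p'=='p' → l++,r--
[4,6] 'r'=='r' → l++,r--

5 moves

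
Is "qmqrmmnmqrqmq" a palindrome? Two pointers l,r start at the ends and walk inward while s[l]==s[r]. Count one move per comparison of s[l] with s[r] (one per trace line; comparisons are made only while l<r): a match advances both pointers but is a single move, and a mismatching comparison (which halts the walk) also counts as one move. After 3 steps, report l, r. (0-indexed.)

l=3, r=9

[0,12] 'q'=='q' → l++,r--
[1,11] 'm'=='m' → l++,r--
[2,10] 'q'=='q' → l++,r--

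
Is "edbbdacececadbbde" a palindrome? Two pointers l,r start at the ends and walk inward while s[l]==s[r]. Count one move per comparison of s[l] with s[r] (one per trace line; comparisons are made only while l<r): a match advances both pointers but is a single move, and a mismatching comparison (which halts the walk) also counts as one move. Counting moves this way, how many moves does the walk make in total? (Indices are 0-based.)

8 moves

l=0 r=16: 'e'=='e', l++,r--
l=1 r=15: 'd'=='d', l++,r--
l=2 r=14: 'b'=='b', l++,r--
l=3 r=13: 'b'=='b', l++,r--
l=4 r=12: 'd'=='d', l++,r--
l=5 r=11: 'a'=='a', l++,r--
l=6 r=10: 'c'=='c', l++,r--
l=7 r=9: 'e'=='e', l++,r--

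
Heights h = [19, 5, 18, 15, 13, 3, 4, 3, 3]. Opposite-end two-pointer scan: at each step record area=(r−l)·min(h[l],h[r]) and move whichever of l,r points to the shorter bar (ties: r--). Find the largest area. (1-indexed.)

[1,9] min(19,3)*8=24 best=24 * → r--
[1,8] min(19,3)*7=21 best=24 → r--
[1,7] min(19,4)*6=24 best=24 → r--
[1,6] min(19,3)*5=15 best=24 → r--
[1,5] min(19,13)*4=52 best=52 * → r--
[1,4] min(19,15)*3=45 best=52 → r--
[1,3] min(19,18)*2=36 best=52 → r--
[1,2] min(19,5)*1=5 best=52 → r--

max area = 52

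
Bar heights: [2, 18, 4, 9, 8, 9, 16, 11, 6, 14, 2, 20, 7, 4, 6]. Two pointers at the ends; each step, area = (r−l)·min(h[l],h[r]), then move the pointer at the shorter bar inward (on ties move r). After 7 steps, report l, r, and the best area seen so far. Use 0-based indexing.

l=4, r=11, best area=180

[0,14] min(2,6)*14=28 best=28 * → l++
[1,14] min(18,6)*13=78 best=78 * → r--
[1,13] min(18,4)*12=48 best=78 → r--
[1,12] min(18,7)*11=77 best=78 → r--
[1,11] min(18,20)*10=180 best=180 * → l++
[2,11] min(4,20)*9=36 best=180 → l++
[3,11] min(9,20)*8=72 best=180 → l++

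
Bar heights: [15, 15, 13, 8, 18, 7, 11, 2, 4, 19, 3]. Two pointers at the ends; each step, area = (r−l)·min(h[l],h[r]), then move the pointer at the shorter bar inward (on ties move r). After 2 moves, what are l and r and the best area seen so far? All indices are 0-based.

l=0 r=10: min(15,3)*10=30 best=30 *, r--
l=0 r=9: min(15,19)*9=135 best=135 *, l++

l=1, r=9, best area=135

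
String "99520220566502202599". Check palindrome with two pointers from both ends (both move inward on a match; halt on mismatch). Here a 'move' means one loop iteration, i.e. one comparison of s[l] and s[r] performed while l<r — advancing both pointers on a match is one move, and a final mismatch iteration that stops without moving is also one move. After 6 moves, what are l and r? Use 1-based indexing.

l=1 r=20: '9'=='9', l++,r--
l=2 r=19: '9'=='9', l++,r--
l=3 r=18: '5'=='5', l++,r--
l=4 r=17: '2'=='2', l++,r--
l=5 r=16: '0'=='0', l++,r--
l=6 r=15: '2'=='2', l++,r--

l=7, r=14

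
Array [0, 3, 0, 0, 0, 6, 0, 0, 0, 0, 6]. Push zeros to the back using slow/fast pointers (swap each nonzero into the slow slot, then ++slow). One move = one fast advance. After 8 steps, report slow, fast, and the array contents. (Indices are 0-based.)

slow=2, fast=8, a=[3, 6, 0, 0, 0, 0, 0, 0, 0, 0, 6]

slow=0 fast=0: a[fast]=0, fast++
slow=0 fast=1: a[fast]=3≠0 swap→a[0]=3, slow++,fast++
slow=1 fast=2: a[fast]=0, fast++
slow=1 fast=3: a[fast]=0, fast++
slow=1 fast=4: a[fast]=0, fast++
slow=1 fast=5: a[fast]=6≠0 swap→a[1]=6, slow++,fast++
slow=2 fast=6: a[fast]=0, fast++
slow=2 fast=7: a[fast]=0, fast++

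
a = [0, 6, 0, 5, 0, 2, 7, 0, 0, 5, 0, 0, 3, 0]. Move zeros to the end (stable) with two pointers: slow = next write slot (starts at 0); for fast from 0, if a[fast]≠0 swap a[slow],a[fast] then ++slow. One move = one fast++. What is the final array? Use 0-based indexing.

slow=0 fast=0: a[fast]=0, fast++
slow=0 fast=1: a[fast]=6≠0 swap→a[0]=6, slow++,fast++
slow=1 fast=2: a[fast]=0, fast++
slow=1 fast=3: a[fast]=5≠0 swap→a[1]=5, slow++,fast++
slow=2 fast=4: a[fast]=0, fast++
slow=2 fast=5: a[fast]=2≠0 swap→a[2]=2, slow++,fast++
slow=3 fast=6: a[fast]=7≠0 swap→a[3]=7, slow++,fast++
slow=4 fast=7: a[fast]=0, fast++
slow=4 fast=8: a[fast]=0, fast++
slow=4 fast=9: a[fast]=5≠0 swap→a[4]=5, slow++,fast++
slow=5 fast=10: a[fast]=0, fast++
slow=5 fast=11: a[fast]=0, fast++
slow=5 fast=12: a[fast]=3≠0 swap→a[5]=3, slow++,fast++
slow=6 fast=13: a[fast]=0, fast++

[6, 5, 2, 7, 5, 3, 0, 0, 0, 0, 0, 0, 0, 0]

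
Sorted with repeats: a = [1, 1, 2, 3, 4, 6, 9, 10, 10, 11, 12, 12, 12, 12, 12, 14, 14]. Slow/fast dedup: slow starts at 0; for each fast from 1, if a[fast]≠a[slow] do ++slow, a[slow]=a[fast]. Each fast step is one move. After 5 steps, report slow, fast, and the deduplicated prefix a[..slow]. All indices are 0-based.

slow=4, fast=6, prefix=[1, 2, 3, 4, 6]

slow=0 fast=1: a[fast]=1=a[slow] dup, fast++
slow=0 fast=2: a[fast]=2≠a[slow]=1 write a[1]=2, slow++,fast++
slow=1 fast=3: a[fast]=3≠a[slow]=2 write a[2]=3, slow++,fast++
slow=2 fast=4: a[fast]=4≠a[slow]=3 write a[3]=4, slow++,fast++
slow=3 fast=5: a[fast]=6≠a[slow]=4 write a[4]=6, slow++,fast++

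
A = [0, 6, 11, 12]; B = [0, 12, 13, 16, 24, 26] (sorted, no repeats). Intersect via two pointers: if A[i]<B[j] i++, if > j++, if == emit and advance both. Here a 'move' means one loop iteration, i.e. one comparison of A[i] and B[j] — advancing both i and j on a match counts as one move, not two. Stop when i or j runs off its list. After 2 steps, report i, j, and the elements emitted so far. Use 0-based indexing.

i=2, j=1, emitted=[0]

[i=0,j=0] 0==0 emit → i++,j++
[i=1,j=1] 6<12 → i++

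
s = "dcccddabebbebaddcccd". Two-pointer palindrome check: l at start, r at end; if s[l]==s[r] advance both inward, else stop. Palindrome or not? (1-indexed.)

palindrome

[1,20] 'd'=='d' → l++,r--
[2,19] 'c'=='c' → l++,r--
[3,18] 'c'=='c' → l++,r--
[4,17] 'c'=='c' → l++,r--
[5,16] 'd'=='d' → l++,r--
[6,15] 'd'=='d' → l++,r--
[7,14] 'a'=='a' → l++,r--
[8,13] 'b'=='b' → l++,r--
[9,12] 'e'=='e' → l++,r--
[10,11] 'b'=='b' → l++,r--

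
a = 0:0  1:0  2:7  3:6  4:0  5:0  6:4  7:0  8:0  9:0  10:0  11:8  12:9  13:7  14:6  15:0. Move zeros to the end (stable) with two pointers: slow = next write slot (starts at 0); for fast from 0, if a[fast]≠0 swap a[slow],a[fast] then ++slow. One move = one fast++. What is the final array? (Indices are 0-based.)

(s=0,f=0) a[fast]=0 → fast++
(s=0,f=1) a[fast]=0 → fast++
(s=0,f=2) a[fast]=7≠0 swap→a[0]=7 → slow++,fast++
(s=1,f=3) a[fast]=6≠0 swap→a[1]=6 → slow++,fast++
(s=2,f=4) a[fast]=0 → fast++
(s=2,f=5) a[fast]=0 → fast++
(s=2,f=6) a[fast]=4≠0 swap→a[2]=4 → slow++,fast++
(s=3,f=7) a[fast]=0 → fast++
(s=3,f=8) a[fast]=0 → fast++
(s=3,f=9) a[fast]=0 → fast++
(s=3,f=10) a[fast]=0 → fast++
(s=3,f=11) a[fast]=8≠0 swap→a[3]=8 → slow++,fast++
(s=4,f=12) a[fast]=9≠0 swap→a[4]=9 → slow++,fast++
(s=5,f=13) a[fast]=7≠0 swap→a[5]=7 → slow++,fast++
(s=6,f=14) a[fast]=6≠0 swap→a[6]=6 → slow++,fast++
(s=7,f=15) a[fast]=0 → fast++

[7, 6, 4, 8, 9, 7, 6, 0, 0, 0, 0, 0, 0, 0, 0, 0]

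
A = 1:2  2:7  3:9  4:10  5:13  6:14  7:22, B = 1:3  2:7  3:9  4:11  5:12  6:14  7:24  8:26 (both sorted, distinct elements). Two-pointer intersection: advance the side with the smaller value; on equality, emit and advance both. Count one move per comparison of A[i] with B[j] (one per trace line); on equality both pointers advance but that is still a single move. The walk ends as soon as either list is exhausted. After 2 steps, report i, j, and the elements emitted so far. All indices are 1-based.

i=1 j=1: 2<3, i++
i=2 j=1: 7>3, j++

i=2, j=2, emitted=[]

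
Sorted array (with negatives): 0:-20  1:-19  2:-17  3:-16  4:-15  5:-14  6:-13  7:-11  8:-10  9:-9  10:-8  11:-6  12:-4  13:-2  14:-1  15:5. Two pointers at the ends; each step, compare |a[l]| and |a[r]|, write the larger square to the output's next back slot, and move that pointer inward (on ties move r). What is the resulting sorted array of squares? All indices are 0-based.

[0,15] |-20|>|5| out[15]=400 → l++
[1,15] |-19|>|5| out[14]=361 → l++
[2,15] |-17|>|5| out[13]=289 → l++
[3,15] |-16|>|5| out[12]=256 → l++
[4,15] |-15|>|5| out[11]=225 → l++
[5,15] |-14|>|5| out[10]=196 → l++
[6,15] |-13|>|5| out[9]=169 → l++
[7,15] |-11|>|5| out[8]=121 → l++
[8,15] |-10|>|5| out[7]=100 → l++
[9,15] |-9|>|5| out[6]=81 → l++
[10,15] |-8|>|5| out[5]=64 → l++
[11,15] |-6|>|5| out[4]=36 → l++
[12,15] |-4|<=|5| out[3]=25 → r--
[12,14] |-4|>|-1| out[2]=16 → l++
[13,14] |-2|>|-1| out[1]=4 → l++
[14,14] |-1|<=|-1| out[0]=1 → r--

[1, 4, 16, 25, 36, 64, 81, 100, 121, 169, 196, 225, 256, 289, 361, 400]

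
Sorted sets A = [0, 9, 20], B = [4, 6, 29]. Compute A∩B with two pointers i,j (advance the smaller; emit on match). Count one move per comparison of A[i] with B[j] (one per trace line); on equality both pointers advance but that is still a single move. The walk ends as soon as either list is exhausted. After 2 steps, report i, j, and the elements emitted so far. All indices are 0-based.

i=1, j=1, emitted=[]

[i=0,j=0] 0<4 → i++
[i=1,j=0] 9>4 → j++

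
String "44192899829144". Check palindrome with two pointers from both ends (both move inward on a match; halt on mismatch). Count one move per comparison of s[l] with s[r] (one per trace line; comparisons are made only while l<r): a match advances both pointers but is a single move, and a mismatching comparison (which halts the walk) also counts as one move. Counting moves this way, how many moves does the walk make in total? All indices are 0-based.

7 moves

l=0 r=13: '4'=='4', l++,r--
l=1 r=12: '4'=='4', l++,r--
l=2 r=11: '1'=='1', l++,r--
l=3 r=10: '9'=='9', l++,r--
l=4 r=9: '2'=='2', l++,r--
l=5 r=8: '8'=='8', l++,r--
l=6 r=7: '9'=='9', l++,r--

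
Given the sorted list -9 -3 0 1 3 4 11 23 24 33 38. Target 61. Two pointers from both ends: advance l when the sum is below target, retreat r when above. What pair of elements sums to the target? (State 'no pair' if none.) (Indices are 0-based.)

[0,10] -9+38=29 <61 → l++
[1,10] -3+38=35 <61 → l++
[2,10] 0+38=38 <61 → l++
[3,10] 1+38=39 <61 → l++
[4,10] 3+38=41 <61 → l++
[5,10] 4+38=42 <61 → l++
[6,10] 11+38=49 <61 → l++
[7,10] 23+38=61 → found

(23, 38)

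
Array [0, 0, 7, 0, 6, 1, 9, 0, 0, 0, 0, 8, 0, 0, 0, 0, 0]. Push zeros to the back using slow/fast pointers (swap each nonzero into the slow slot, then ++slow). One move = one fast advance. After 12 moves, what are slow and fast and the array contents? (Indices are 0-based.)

slow=5, fast=12, a=[7, 6, 1, 9, 8, 0, 0, 0, 0, 0, 0, 0, 0, 0, 0, 0, 0]

slow=0 fast=0: a[fast]=0, fast++
slow=0 fast=1: a[fast]=0, fast++
slow=0 fast=2: a[fast]=7≠0 swap→a[0]=7, slow++,fast++
slow=1 fast=3: a[fast]=0, fast++
slow=1 fast=4: a[fast]=6≠0 swap→a[1]=6, slow++,fast++
slow=2 fast=5: a[fast]=1≠0 swap→a[2]=1, slow++,fast++
slow=3 fast=6: a[fast]=9≠0 swap→a[3]=9, slow++,fast++
slow=4 fast=7: a[fast]=0, fast++
slow=4 fast=8: a[fast]=0, fast++
slow=4 fast=9: a[fast]=0, fast++
slow=4 fast=10: a[fast]=0, fast++
slow=4 fast=11: a[fast]=8≠0 swap→a[4]=8, slow++,fast++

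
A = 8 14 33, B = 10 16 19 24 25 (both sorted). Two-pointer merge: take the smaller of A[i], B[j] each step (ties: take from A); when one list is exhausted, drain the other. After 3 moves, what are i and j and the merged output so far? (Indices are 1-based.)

[i=1,j=1] A[i]=8<=B[j]=10 take 8 → i++
[i=2,j=1] A[i]=14>B[j]=10 take 10 → j++
[i=2,j=2] A[i]=14<=B[j]=16 take 14 → i++

i=3, j=2, merged so far=[8, 10, 14]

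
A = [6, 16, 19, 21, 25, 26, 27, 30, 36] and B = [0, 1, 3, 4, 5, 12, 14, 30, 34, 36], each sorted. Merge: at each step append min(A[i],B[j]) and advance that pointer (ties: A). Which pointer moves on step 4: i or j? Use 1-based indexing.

j

i=1 j=1: A[i]=6>B[j]=0 take 0, j++
i=1 j=2: A[i]=6>B[j]=1 take 1, j++
i=1 j=3: A[i]=6>B[j]=3 take 3, j++
i=1 j=4: A[i]=6>B[j]=4 take 4, j++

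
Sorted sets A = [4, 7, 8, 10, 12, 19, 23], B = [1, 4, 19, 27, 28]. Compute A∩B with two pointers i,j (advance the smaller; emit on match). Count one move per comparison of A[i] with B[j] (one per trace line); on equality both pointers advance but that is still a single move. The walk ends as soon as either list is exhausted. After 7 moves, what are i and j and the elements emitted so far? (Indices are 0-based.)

i=6, j=3, emitted=[4, 19]

[i=0,j=0] 4>1 → j++
[i=0,j=1] 4==4 emit → i++,j++
[i=1,j=2] 7<19 → i++
[i=2,j=2] 8<19 → i++
[i=3,j=2] 10<19 → i++
[i=4,j=2] 12<19 → i++
[i=5,j=2] 19==19 emit → i++,j++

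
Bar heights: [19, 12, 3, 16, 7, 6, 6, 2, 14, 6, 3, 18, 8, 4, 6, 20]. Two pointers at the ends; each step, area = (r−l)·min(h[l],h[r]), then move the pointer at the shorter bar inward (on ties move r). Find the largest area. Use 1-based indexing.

max area = 285

[1,16] min(19,20)*15=285 best=285 * → l++
[2,16] min(12,20)*14=168 best=285 → l++
[3,16] min(3,20)*13=39 best=285 → l++
[4,16] min(16,20)*12=192 best=285 → l++
[5,16] min(7,20)*11=77 best=285 → l++
[6,16] min(6,20)*10=60 best=285 → l++
[7,16] min(6,20)*9=54 best=285 → l++
[8,16] min(2,20)*8=16 best=285 → l++
[9,16] min(14,20)*7=98 best=285 → l++
[10,16] min(6,20)*6=36 best=285 → l++
[11,16] min(3,20)*5=15 best=285 → l++
[12,16] min(18,20)*4=72 best=285 → l++
[13,16] min(8,20)*3=24 best=285 → l++
[14,16] min(4,20)*2=8 best=285 → l++
[15,16] min(6,20)*1=6 best=285 → l++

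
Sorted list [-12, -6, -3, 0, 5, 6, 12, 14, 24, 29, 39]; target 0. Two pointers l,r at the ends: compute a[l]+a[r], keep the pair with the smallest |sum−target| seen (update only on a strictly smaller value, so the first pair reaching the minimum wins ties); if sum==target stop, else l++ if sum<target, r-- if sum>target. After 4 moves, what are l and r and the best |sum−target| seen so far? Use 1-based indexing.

l=1, r=7, best |Δ|=2

l=1 r=11: -12+39=27 d=27 *, r--
l=1 r=10: -12+29=17 d=17 *, r--
l=1 r=9: -12+24=12 d=12 *, r--
l=1 r=8: -12+14=2 d=2 *, r--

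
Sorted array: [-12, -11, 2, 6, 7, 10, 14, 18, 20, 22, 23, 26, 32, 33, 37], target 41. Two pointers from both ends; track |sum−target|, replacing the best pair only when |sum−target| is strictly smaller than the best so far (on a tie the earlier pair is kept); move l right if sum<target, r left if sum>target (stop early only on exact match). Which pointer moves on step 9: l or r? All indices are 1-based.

l

[1,15] -12+37=25 d=16 * → l++
[2,15] -11+37=26 d=15 * → l++
[3,15] 2+37=39 d=2 * → l++
[4,15] 6+37=43 d=2 → r--
[4,14] 6+33=39 d=2 → l++
[5,14] 7+33=40 d=1 * → l++
[6,14] 10+33=43 d=2 → r--
[6,13] 10+32=42 d=1 → r--
[6,12] 10+26=36 d=5 → l++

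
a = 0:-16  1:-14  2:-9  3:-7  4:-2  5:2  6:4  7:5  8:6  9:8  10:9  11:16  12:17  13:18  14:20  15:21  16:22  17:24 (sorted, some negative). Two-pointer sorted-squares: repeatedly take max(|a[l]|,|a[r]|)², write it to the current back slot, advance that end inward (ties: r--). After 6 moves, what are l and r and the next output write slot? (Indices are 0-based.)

l=0, r=11, next write slot=11

[0,17] |-16|<=|24| out[17]=576 → r--
[0,16] |-16|<=|22| out[16]=484 → r--
[0,15] |-16|<=|21| out[15]=441 → r--
[0,14] |-16|<=|20| out[14]=400 → r--
[0,13] |-16|<=|18| out[13]=324 → r--
[0,12] |-16|<=|17| out[12]=289 → r--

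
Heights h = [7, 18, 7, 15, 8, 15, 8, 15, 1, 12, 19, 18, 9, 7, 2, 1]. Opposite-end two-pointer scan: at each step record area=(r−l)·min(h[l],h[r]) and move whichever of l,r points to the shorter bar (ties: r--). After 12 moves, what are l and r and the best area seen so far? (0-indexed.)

l=0 r=15: min(7,1)*15=15 best=15 *, r--
l=0 r=14: min(7,2)*14=28 best=28 *, r--
l=0 r=13: min(7,7)*13=91 best=91 *, r--
l=0 r=12: min(7,9)*12=84 best=91, l++
l=1 r=12: min(18,9)*11=99 best=99 *, r--
l=1 r=11: min(18,18)*10=180 best=180 *, r--
l=1 r=10: min(18,19)*9=162 best=180, l++
l=2 r=10: min(7,19)*8=56 best=180, l++
l=3 r=10: min(15,19)*7=105 best=180, l++
l=4 r=10: min(8,19)*6=48 best=180, l++
l=5 r=10: min(15,19)*5=75 best=180, l++
l=6 r=10: min(8,19)*4=32 best=180, l++

l=7, r=10, best area=180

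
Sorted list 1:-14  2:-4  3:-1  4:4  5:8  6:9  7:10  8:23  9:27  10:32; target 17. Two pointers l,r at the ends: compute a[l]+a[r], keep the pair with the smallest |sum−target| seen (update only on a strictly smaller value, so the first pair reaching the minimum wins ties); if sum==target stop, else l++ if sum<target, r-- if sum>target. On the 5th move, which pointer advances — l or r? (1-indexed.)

l

l=1 r=10: -14+32=18 d=1 *, r--
l=1 r=9: -14+27=13 d=4, l++
l=2 r=9: -4+27=23 d=6, r--
l=2 r=8: -4+23=19 d=2, r--
l=2 r=7: -4+10=6 d=11, l++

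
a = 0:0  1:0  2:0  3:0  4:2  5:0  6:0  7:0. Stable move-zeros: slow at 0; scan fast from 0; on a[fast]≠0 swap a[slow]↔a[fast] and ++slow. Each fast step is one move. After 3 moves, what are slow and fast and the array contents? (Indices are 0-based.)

slow=0 fast=0: a[fast]=0, fast++
slow=0 fast=1: a[fast]=0, fast++
slow=0 fast=2: a[fast]=0, fast++

slow=0, fast=3, a=[0, 0, 0, 0, 2, 0, 0, 0]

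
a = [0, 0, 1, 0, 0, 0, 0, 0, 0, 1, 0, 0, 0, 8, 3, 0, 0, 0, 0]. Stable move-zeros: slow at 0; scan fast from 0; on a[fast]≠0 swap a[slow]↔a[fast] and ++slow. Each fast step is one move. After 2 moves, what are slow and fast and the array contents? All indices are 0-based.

slow=0 fast=0: a[fast]=0, fast++
slow=0 fast=1: a[fast]=0, fast++

slow=0, fast=2, a=[0, 0, 1, 0, 0, 0, 0, 0, 0, 1, 0, 0, 0, 8, 3, 0, 0, 0, 0]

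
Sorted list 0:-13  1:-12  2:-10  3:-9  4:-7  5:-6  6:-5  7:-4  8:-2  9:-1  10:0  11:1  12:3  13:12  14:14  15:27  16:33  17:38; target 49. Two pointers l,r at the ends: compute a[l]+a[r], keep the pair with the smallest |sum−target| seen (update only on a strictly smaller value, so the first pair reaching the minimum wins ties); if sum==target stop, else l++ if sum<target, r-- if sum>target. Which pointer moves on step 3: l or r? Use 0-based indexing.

l

[0,17] -13+38=25 d=24 * → l++
[1,17] -12+38=26 d=23 * → l++
[2,17] -10+38=28 d=21 * → l++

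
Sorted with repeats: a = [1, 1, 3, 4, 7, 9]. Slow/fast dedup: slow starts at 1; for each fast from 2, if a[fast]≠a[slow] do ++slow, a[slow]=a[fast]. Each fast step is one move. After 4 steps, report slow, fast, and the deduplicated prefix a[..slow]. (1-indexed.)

slow=4, fast=6, prefix=[1, 3, 4, 7]

(s=1,f=2) a[fast]=1=a[slow] dup → fast++
(s=1,f=3) a[fast]=3≠a[slow]=1 write a[2]=3 → slow++,fast++
(s=2,f=4) a[fast]=4≠a[slow]=3 write a[3]=4 → slow++,fast++
(s=3,f=5) a[fast]=7≠a[slow]=4 write a[4]=7 → slow++,fast++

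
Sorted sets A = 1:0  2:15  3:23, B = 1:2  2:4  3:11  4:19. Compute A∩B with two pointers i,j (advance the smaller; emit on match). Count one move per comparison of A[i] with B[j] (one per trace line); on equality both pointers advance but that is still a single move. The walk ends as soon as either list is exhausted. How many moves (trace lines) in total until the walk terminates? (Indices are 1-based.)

[i=1,j=1] 0<2 → i++
[i=2,j=1] 15>2 → j++
[i=2,j=2] 15>4 → j++
[i=2,j=3] 15>11 → j++
[i=2,j=4] 15<19 → i++
[i=3,j=4] 23>19 → j++

6 moves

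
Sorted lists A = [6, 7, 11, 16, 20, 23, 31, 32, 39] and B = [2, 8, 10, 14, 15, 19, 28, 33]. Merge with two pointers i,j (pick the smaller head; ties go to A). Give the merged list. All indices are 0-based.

[i=0,j=0] A[i]=6>B[j]=2 take 2 → j++
[i=0,j=1] A[i]=6<=B[j]=8 take 6 → i++
[i=1,j=1] A[i]=7<=B[j]=8 take 7 → i++
[i=2,j=1] A[i]=11>B[j]=8 take 8 → j++
[i=2,j=2] A[i]=11>B[j]=10 take 10 → j++
[i=2,j=3] A[i]=11<=B[j]=14 take 11 → i++
[i=3,j=3] A[i]=16>B[j]=14 take 14 → j++
[i=3,j=4] A[i]=16>B[j]=15 take 15 → j++
[i=3,j=5] A[i]=16<=B[j]=19 take 16 → i++
[i=4,j=5] A[i]=20>B[j]=19 take 19 → j++
[i=4,j=6] A[i]=20<=B[j]=28 take 20 → i++
[i=5,j=6] A[i]=23<=B[j]=28 take 23 → i++
[i=6,j=6] A[i]=31>B[j]=28 take 28 → j++
[i=6,j=7] A[i]=31<=B[j]=33 take 31 → i++
[i=7,j=7] A[i]=32<=B[j]=33 take 32 → i++
[i=8,j=7] A[i]=39>B[j]=33 take 33 → j++
[i=8,j=8] B done, take A[i]=39 → i++

[2, 6, 7, 8, 10, 11, 14, 15, 16, 19, 20, 23, 28, 31, 32, 33, 39]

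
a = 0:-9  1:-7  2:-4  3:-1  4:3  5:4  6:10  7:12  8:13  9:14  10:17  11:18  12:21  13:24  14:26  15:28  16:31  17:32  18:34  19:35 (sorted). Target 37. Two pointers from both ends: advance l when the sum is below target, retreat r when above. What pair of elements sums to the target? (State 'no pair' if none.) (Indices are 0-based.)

l=0 r=19: -9+35=26 <37, l++
l=1 r=19: -7+35=28 <37, l++
l=2 r=19: -4+35=31 <37, l++
l=3 r=19: -1+35=34 <37, l++
l=4 r=19: 3+35=38 >37, r--
l=4 r=18: 3+34=37, found

(3, 34)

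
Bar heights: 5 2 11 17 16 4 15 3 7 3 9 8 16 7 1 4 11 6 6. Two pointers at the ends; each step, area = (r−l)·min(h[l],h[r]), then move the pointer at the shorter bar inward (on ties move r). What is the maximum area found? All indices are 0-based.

max area = 154

[0,18] min(5,6)*18=90 best=90 * → l++
[1,18] min(2,6)*17=34 best=90 → l++
[2,18] min(11,6)*16=96 best=96 * → r--
[2,17] min(11,6)*15=90 best=96 → r--
[2,16] min(11,11)*14=154 best=154 * → r--
[2,15] min(11,4)*13=52 best=154 → r--
[2,14] min(11,1)*12=12 best=154 → r--
[2,13] min(11,7)*11=77 best=154 → r--
[2,12] min(11,16)*10=110 best=154 → l++
[3,12] min(17,16)*9=144 best=154 → r--
[3,11] min(17,8)*8=64 best=154 → r--
[3,10] min(17,9)*7=63 best=154 → r--
[3,9] min(17,3)*6=18 best=154 → r--
[3,8] min(17,7)*5=35 best=154 → r--
[3,7] min(17,3)*4=12 best=154 → r--
[3,6] min(17,15)*3=45 best=154 → r--
[3,5] min(17,4)*2=8 best=154 → r--
[3,4] min(17,16)*1=16 best=154 → r--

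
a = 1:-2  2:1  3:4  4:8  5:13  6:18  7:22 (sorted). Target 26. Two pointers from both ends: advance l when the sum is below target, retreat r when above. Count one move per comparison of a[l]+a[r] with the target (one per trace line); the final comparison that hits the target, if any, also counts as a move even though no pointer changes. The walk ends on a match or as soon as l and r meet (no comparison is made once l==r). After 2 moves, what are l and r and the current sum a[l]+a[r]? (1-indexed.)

l=3, r=7, sum=26

[1,7] -2+22=20 <26 → l++
[2,7] 1+22=23 <26 → l++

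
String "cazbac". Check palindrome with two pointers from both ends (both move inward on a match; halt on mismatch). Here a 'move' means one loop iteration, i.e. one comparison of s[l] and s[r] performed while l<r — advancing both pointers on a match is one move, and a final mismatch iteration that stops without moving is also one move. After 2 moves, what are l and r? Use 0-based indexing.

l=2, r=3

l=0 r=5: 'c'=='c', l++,r--
l=1 r=4: 'a'=='a', l++,r--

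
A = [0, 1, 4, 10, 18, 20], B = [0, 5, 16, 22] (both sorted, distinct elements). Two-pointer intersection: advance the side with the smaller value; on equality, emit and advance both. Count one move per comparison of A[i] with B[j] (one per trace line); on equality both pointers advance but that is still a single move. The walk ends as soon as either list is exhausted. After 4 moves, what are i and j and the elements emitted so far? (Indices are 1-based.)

i=4, j=3, emitted=[0]

[i=1,j=1] 0==0 emit → i++,j++
[i=2,j=2] 1<5 → i++
[i=3,j=2] 4<5 → i++
[i=4,j=2] 10>5 → j++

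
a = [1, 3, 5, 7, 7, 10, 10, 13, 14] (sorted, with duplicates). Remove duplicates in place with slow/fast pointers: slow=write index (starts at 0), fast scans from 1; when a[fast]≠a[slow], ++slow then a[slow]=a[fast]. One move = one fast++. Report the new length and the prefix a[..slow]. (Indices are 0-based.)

length 7; prefix = [1, 3, 5, 7, 10, 13, 14]

slow=0 fast=1: a[fast]=3≠a[slow]=1 write a[1]=3, slow++,fast++
slow=1 fast=2: a[fast]=5≠a[slow]=3 write a[2]=5, slow++,fast++
slow=2 fast=3: a[fast]=7≠a[slow]=5 write a[3]=7, slow++,fast++
slow=3 fast=4: a[fast]=7=a[slow] dup, fast++
slow=3 fast=5: a[fast]=10≠a[slow]=7 write a[4]=10, slow++,fast++
slow=4 fast=6: a[fast]=10=a[slow] dup, fast++
slow=4 fast=7: a[fast]=13≠a[slow]=10 write a[5]=13, slow++,fast++
slow=5 fast=8: a[fast]=14≠a[slow]=13 write a[6]=14, slow++,fast++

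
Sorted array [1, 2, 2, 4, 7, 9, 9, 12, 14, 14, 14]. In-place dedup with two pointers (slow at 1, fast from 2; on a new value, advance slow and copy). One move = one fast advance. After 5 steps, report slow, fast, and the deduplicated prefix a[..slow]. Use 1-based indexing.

slow=5, fast=7, prefix=[1, 2, 4, 7, 9]

slow=1 fast=2: a[fast]=2≠a[slow]=1 write a[2]=2, slow++,fast++
slow=2 fast=3: a[fast]=2=a[slow] dup, fast++
slow=2 fast=4: a[fast]=4≠a[slow]=2 write a[3]=4, slow++,fast++
slow=3 fast=5: a[fast]=7≠a[slow]=4 write a[4]=7, slow++,fast++
slow=4 fast=6: a[fast]=9≠a[slow]=7 write a[5]=9, slow++,fast++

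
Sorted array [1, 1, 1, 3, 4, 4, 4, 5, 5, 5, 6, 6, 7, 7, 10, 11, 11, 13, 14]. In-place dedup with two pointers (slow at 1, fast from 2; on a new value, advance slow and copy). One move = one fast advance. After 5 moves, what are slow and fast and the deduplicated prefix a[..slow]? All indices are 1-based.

slow=1 fast=2: a[fast]=1=a[slow] dup, fast++
slow=1 fast=3: a[fast]=1=a[slow] dup, fast++
slow=1 fast=4: a[fast]=3≠a[slow]=1 write a[2]=3, slow++,fast++
slow=2 fast=5: a[fast]=4≠a[slow]=3 write a[3]=4, slow++,fast++
slow=3 fast=6: a[fast]=4=a[slow] dup, fast++

slow=3, fast=7, prefix=[1, 3, 4]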